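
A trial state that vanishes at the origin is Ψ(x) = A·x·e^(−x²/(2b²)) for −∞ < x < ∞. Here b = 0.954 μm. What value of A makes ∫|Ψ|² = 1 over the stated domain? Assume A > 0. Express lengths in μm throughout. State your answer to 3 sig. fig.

The normalization condition is ∫|Ψ|² dx = 1 from −∞ to ∞.
Differentiating ∫e^(−αx²) dx = √(π/α) under α to get the higher moments, with Ψ = A·x·e^(−x²/(2b²)), the integral evaluates to A²·[√(π)·b^3/2].
Hence A² = 1/[√(π)·b^3/2].
Plugging in b = 0.954 yields A = 1.140.

A ≈ 1.14 μm^(-3/2)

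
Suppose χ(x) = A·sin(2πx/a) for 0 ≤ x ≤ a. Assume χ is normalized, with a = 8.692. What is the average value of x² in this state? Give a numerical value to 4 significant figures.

The expectation value is the |χ|²-weighted average of x^2: ∫ x^2|χ|² dx.
With ∫₀^a sin²(nπx/a) dx = a/2, the ratio of the moment integral to the normalization integral gives ⟨x²⟩ = -a^2/(8·π^2) + a^2/3.
Putting a = 8.692 gives 24.227.

⟨x^2⟩ ≈ 24.23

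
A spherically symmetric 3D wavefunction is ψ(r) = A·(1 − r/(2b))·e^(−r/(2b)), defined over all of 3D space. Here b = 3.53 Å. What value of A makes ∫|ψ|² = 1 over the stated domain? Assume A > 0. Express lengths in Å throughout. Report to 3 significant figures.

We need A² ∫|f|² 4πr² dr = 1, taking the integral from 0 to ∞.
The angular integral contributes 4π, leaving ∫₀^∞ r²|ψ|² dr.
∫|ψ|² 4πr² dr = A²·(8·π·b^3).
Hence A² = 1/[8·π·b^3].
With b = 3.53: A² = 0.0009046 and A = 0.03008.

A ≈ 0.0301 Å^(-3/2)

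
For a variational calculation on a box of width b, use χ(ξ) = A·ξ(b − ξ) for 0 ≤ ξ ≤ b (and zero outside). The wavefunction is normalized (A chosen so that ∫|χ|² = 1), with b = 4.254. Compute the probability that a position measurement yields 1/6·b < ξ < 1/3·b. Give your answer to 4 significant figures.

P ≈ 0.1744

The probability is P = ∫ |χ|² dξ over [1/6·b, 1/3·b].
The normalization integral ∫|χ|²dξ over the whole domain equals b^5/30·A², and A² cancels in the ratio.
Let u = ξ/b; then A² and the length scale cancel, so P = ∫_{1/6}^{1/3} u^2·(1 - u)^2 du ÷ ∫_{0}^{1} u^2·(1 - u)^2 du.
Using ∫ u^2·(1 - u)^2 du = u^3·(6·u^2 - 15·u + 10)/30, the numerator is ≈ 0.00581276 and the denominator is 1/30.
The result is P = 113/648.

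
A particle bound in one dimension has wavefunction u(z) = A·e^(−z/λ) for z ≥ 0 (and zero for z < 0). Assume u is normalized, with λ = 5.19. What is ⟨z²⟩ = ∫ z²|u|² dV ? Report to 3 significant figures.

By definition ⟨z²⟩ = ∫ z^2 |u(z)|² dz.
Recall ∫₀^∞ z^m e^(−z/β) dz = m!·β^(m+1), since the A² factors cancel between numerator and denominator, ⟨z²⟩ = λ^2/2.
With λ = 5.19, ⟨z^2⟩ = 13.47.

⟨z^2⟩ ≈ 13.5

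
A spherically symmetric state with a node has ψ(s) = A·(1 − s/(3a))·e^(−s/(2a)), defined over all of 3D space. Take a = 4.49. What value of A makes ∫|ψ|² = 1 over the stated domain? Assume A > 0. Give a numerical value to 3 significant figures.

Normalization requires ∫|ψ|² 4πs² ds = 1, integrated from 0 to ∞.
With ∫₀^∞ s^4 e^(−αs) ds = 4!/α^5, the integral (without the A² prefactor) comes out to 8·π·a^3/3.
With a = 4.49: A² = 0.001319 and A = 0.03631.

A ≈ 0.0363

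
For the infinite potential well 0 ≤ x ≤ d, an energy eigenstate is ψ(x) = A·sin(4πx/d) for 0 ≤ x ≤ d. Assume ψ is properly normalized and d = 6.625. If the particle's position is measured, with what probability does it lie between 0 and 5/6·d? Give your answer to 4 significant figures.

The probability is P = ∫ |ψ|² dx over [0, 5/6·d].
Since A² = 1/(d/2), this is the region integral divided by the full normalization integral.
In terms of u = x/d (A² and the length scale cancel between numerator and denominator), P = [∫_{0}^{5/6} sin(4·π·u)^2 du] / [∫_{0}^{1} sin(4·π·u)^2 du].
An antiderivative of sin(4·π·u)^2 is u/2 - sin(4·π·u)·cos(4·π·u)/(8·π); evaluating from 0 to 5/6 gives -√(3)/(32·π) + 5/12, while the full integral is 1/2.
Taking the ratio, P = -√(3)/(16·π) + 5/6.

P ≈ 0.7989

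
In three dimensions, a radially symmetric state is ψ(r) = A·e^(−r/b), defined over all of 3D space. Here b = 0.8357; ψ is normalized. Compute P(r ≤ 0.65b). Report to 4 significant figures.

P ≈ 0.1429

With dV = 4πr²dr, the probability is ∫|ψ|² dV over r ≤ 0.65b.
The full normalization integral is A²·[π·b^3] = 1, fixing A².
Substituting u = r/b, A², 4π and the length scale all cancel in the ratio: P = ∫_{0}^{0.65} u^2·e^(-2·u) du / ∫_{0}^{∞} u^2·e^(-2·u) du.
An antiderivative of u^2·e^(-2·u) is -(2·u^2 + 2·u + 1)·e^(-2·u)/4; evaluating from 0 to 0.65 gives 1/4 - 629·e^(-13/10)/800, while the full integral is 1/4.
This evaluates to P = 0.14289.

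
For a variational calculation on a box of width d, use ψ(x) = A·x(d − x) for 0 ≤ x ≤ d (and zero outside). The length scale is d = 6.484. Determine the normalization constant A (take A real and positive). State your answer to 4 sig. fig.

A ≈ 0.05116

The normalization condition is ∫|ψ|² dx = 1 from 0 to d.
∫|ψ|² dx = A²·(d^5/30).
With d = 6.484: A² = 0.0026176 and A = 0.051163.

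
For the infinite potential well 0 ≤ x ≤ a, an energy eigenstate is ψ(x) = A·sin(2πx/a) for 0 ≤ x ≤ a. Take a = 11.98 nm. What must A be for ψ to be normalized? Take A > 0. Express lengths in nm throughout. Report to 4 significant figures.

A ≈ 0.4086 nm^(-1/2)

Normalization requires ∫|ψ|² dx = 1, integrated from 0 to a.
The integral (without the A² prefactor) comes out to a/2.
With a = 11.98: A² = 0.16694 and A = 0.40859.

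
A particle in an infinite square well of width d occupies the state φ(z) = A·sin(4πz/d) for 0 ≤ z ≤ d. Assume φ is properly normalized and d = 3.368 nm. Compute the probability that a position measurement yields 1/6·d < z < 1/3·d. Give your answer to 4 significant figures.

P ≈ 0.09775

The probability is P = ∫ |φ|² dz over [1/6·d, 1/3·d].
With A² fixed by ∫|φ|² = 1, i.e. A² = (d/2)^(−1), substitute and integrate.
Let u = z/d; then A² and the length scale cancel, so P = ∫_{1/6}^{1/3} sin(4·π·u)^2 du ÷ ∫_{0}^{1} sin(4·π·u)^2 du.
An antiderivative of sin(4·π·u)^2 is u/2 - sin(4·π·u)·cos(4·π·u)/(8·π); evaluating from 1/6 to 1/3 gives -√(3)/(16·π) + 1/12, while the full integral is 1/2.
Taking the ratio, P = (-√(3)/8 + π/6)/π.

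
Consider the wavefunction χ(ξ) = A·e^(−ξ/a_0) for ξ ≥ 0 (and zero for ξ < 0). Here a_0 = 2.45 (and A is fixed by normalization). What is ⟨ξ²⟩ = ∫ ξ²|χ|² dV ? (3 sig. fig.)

⟨ξ^2⟩ ≈ 3.00

⟨ξ²⟩ = ∫ ξ^2 |χ|² dξ over the full domain.
Evaluating both integrals, ⟨ξ²⟩ = a_0^2/2.
With a_0 = 2.45, ⟨ξ^2⟩ = 3.001.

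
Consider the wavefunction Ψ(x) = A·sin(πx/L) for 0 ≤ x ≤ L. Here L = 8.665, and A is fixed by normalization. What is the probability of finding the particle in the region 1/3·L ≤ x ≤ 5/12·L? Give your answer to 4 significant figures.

P ≈ 0.1416

|Ψ|² is the probability density, so P = ∫_{1/3·L}^{5/12·L} |Ψ|² dx.
The normalization integral ∫|Ψ|²dx over the whole domain equals L/2·A², and A² cancels in the ratio.
Let u = x/L; then A² and the length scale cancel, so P = ∫_{1/3}^{5/12} sin(π·u)^2 du ÷ ∫_{0}^{1} sin(π·u)^2 du.
With ∫ sin(π·u)^2 du = u/2 - sin(2·π·u)/(4·π) + C, the region integral is -1/(8·π) + 1/24 + √(3)/(8·π) and the full one is 1/2.
Evaluating gives P = (-3 + π + 3·√(3))/(12·π).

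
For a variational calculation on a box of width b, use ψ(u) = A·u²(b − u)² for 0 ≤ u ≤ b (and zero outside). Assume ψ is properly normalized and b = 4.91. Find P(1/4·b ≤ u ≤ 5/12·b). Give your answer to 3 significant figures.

P ≈ 0.253

P = ∫_{1/4·b}^{5/12·b} |ψ(u)|² du.
The normalization integral ∫|ψ|²du over the whole domain equals b^9/630·A², and A² cancels in the ratio.
In terms of t = u/b (A² and the length scale cancel between numerator and denominator), P = [∫_{1/4}^{5/12} t^4·(1 - t)^4 dt] / [∫_{0}^{1} t^4·(1 - t)^4 dt].
Using ∫ t^4·(1 - t)^4 dt = t^5·(70·t^4 - 315·t^3 + 540·t^2 - 420·t + 126)/630, the numerator is ≈ 0.00040223 and the denominator is 1/630.
The result is P = 0.2534.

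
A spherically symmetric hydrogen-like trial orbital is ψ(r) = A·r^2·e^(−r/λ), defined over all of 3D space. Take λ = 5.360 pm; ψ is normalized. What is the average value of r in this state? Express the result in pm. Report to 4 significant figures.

⟨r⟩ ≈ 18.76 pm

By definition ⟨r⟩ = ∫ r |ψ(r)|² 4πr² dr.
With ∫₀^∞ r^7 e^(−αr) dr = 7!/α^8, since the A² factors cancel between numerator and denominator, ⟨r⟩ = 7·λ/2.
Putting λ = 5.360 gives 18.760.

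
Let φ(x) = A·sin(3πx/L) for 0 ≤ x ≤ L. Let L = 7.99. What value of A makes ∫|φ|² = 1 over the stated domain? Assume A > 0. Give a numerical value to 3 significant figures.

A ≈ 0.500

We need A² ∫|f|² dx = 1, taking the integral from 0 to L.
Using sin²θ = (1 − cos 2θ)/2, carrying out the integral gives A² · L/2.
Setting this equal to 1 gives A² = 1/(L/2).
Substituting L = 7.99 gives A² = 0.2503, so A = 0.5003.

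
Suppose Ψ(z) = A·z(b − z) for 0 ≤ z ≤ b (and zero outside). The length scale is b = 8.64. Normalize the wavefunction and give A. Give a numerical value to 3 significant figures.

A ≈ 0.0250

Require ∫ |Ψ|² dz = 1 over the whole domain.
Expanding the polynomial and integrating term by term, ∫|Ψ|² dz = A²·(b^5/30).
Setting this equal to 1 gives A² = 1/(b^5/30).
With b = 8.64: A² = 0.0006231 and A = 0.02496.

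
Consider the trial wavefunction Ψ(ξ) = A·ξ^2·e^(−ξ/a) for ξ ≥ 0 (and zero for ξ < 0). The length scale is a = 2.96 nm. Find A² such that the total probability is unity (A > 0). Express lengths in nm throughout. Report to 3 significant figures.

A^2 ≈ 0.00587 nm^(-5)

Normalization requires ∫|Ψ|² dξ = 1, integrated from 0 to ∞.
Carrying out the integral gives A² · 3·a^5/4.
Hence A² = 1/[3·a^5/4].
Substituting a = 2.96 gives A² = 0.005868, so A = 0.07660.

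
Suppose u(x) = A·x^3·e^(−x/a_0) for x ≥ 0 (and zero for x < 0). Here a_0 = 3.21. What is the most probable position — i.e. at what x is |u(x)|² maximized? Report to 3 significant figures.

x ≈ 9.63

The maximum of |u(x)|² occurs where its derivative vanishes.
This gives x = 3·a_0.
With a_0 = 3.21, the most probable position is 9.630.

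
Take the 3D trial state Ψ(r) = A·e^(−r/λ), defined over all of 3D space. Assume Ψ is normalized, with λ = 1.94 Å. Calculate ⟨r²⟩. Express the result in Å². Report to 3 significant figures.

⟨r^2⟩ ≈ 11.3 Å^2

By definition ⟨r²⟩ = ∫ r^2 |Ψ(r)|² 4πr² dr.
Using ∫₀^∞ rⁿ e^(−αr) dr = n!/αⁿ⁺¹, since the A² factors cancel between numerator and denominator, ⟨r²⟩ = 3·λ^2.
With λ = 1.94, ⟨r^2⟩ = 11.29.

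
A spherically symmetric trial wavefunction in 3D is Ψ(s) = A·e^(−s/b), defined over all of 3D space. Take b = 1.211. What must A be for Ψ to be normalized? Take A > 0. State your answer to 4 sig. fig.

A ≈ 0.4234

The normalization condition is ∫|Ψ|² 4πs² ds = 1 from 0 to ∞.
The angular integral contributes 4π, leaving ∫₀^∞ s²|Ψ|² ds.
Using ∫₀^∞ sⁿ e^(−αs) ds = n!/αⁿ⁺¹, with Ψ = A·e^(−s/b), the integral evaluates to A²·[π·b^3].
Hence A² = 1/[π·b^3].
Plugging in b = 1.211 yields A = 0.42336.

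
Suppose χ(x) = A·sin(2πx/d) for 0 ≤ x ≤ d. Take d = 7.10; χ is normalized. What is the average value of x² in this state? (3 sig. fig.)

The expectation value is the |χ|²-weighted average of x^2: ∫ x^2|χ|² dx.
Evaluating both integrals, ⟨x²⟩ = -d^2/(8·π^2) + d^2/3.
Putting d = 7.10 gives 16.16.

⟨x^2⟩ ≈ 16.2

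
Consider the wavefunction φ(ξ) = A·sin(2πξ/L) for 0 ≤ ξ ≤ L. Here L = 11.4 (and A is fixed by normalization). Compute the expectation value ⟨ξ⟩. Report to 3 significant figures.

⟨ξ⟩ = ∫ ξ |φ|² dξ over the full domain.
The ratio of the moment integral to the normalization integral gives ⟨ξ⟩ = L/2.
With L = 11.4, ⟨ξ⟩ = 5.700.

⟨ξ⟩ ≈ 5.70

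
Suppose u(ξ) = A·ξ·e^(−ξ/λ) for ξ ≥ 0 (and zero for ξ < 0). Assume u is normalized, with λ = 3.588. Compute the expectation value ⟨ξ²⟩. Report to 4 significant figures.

⟨ξ^2⟩ ≈ 38.62

The expectation value is the |u|²-weighted average of ξ^2: ∫ ξ^2|u|² dξ.
Recall ∫₀^∞ ξ^m e^(−ξ/β) dξ = m!·β^(m+1), since the A² factors cancel between numerator and denominator, ⟨ξ²⟩ = 3·λ^2.
With λ = 3.588, ⟨ξ^2⟩ = 38.621.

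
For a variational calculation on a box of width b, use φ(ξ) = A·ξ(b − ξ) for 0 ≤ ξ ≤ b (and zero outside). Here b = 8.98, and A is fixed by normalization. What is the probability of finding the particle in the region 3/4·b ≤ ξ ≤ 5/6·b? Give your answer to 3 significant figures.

P ≈ 0.0680

The probability is P = ∫ |φ|² dξ over [3/4·b, 5/6·b].
Since A² = 1/(b^5/30), this is the region integral divided by the full normalization integral.
In terms of u = ξ/b (A² and the length scale cancel between numerator and denominator), P = [∫_{3/4}^{5/6} u^2·(1 - u)^2 du] / [∫_{0}^{1} u^2·(1 - u)^2 du].
With ∫ u^2·(1 - u)^2 du = u^3·(6·u^2 - 15·u + 10)/30 + C, the region integral is ≈ 0.0022674 and the full one is 1/30.
Taking the ratio, P = 0.06802.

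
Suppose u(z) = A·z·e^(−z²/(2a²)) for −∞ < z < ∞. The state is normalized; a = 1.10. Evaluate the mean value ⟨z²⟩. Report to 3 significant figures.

⟨z^2⟩ ≈ 1.82

The expectation value is the |u|²-weighted average of z^2: ∫ z^2|u|² dz.
Using the Gaussian integral ∫_{−∞}^{∞} e^(−αz²) dz = √(π/α), evaluating both integrals, ⟨z²⟩ = 3·a^2/2.
Putting a = 1.10 gives 1.815.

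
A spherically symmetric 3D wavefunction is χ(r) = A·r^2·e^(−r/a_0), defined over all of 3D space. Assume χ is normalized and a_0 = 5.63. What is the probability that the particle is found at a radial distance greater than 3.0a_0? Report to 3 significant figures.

With dV = 4πr²dr, the probability is ∫|χ|² dV over r > 3.0a_0.
A² is fixed by ∫₀^∞ 4πr²|χ|² dr = 1, i.e. A² = (45·π·a_0^7/2)^(−1).
Let u = r/a_0; then A², 4π and the length scale all cancel, so P = ∫_{3.0}^{∞} u^6·e^(-2·u) du ÷ ∫_{0}^{∞} u^6·e^(-2·u) du.
With ∫ u^6·e^(-2·u) du = -(4·u^6 + 12·u^5 + 30·u^4 + 60·u^3 + 90·u^2 + 90·u + 45)·e^(-2·u)/8 + C, the region integral is ≈ 3.4105 and the full one is 45/8.
The region integral divided by the full integral gives P = 0.6063.

P ≈ 0.606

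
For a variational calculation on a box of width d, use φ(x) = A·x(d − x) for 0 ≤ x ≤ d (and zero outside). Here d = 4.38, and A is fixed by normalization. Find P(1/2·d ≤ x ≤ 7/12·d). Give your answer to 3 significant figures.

P = ∫_{1/2·d}^{7/12·d} |φ(x)|² dx.
Since A² = 1/(d^5/30), this is the region integral divided by the full normalization integral.
Let u = x/d; then A² and the length scale cancel, so P = ∫_{1/2}^{7/12} u^2·(1 - u)^2 du ÷ ∫_{0}^{1} u^2·(1 - u)^2 du.
An antiderivative of u^2·(1 - u)^2 is u^3·(6·u^2 - 15·u + 10)/30; evaluating from 1/2 to 7/12 gives ≈ 0.0051127, while the full integral is 1/30.
Evaluating gives P = 0.1534.

P ≈ 0.153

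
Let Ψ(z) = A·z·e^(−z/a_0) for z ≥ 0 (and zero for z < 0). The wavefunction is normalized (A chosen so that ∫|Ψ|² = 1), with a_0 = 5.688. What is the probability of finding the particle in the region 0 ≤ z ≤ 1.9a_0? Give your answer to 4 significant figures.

P ≈ 0.7311

P = ∫_{0}^{1.9a_0} |Ψ(z)|² dz.
Since A² = 1/(a_0^3/4), this is the region integral divided by the full normalization integral.
Substituting u = z/a_0, A² and the length scale cancel in the ratio: P = ∫_{0}^{1.9} u^2·e^(-2·u) du / ∫_{0}^{∞} u^2·e^(-2·u) du.
Using ∫ u^2·e^(-2·u) du = -(2·u^2 + 2·u + 1)·e^(-2·u)/4, the numerator is 1/4 - 601·e^(-19/5)/200 and the denominator is 1/4.
Evaluating gives P = 0.73110.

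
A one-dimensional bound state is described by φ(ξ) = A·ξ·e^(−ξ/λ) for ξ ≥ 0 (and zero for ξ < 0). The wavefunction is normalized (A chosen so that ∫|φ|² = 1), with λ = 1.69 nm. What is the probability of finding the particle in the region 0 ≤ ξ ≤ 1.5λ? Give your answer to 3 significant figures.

P ≈ 0.577

P = ∫_{0}^{1.5λ} |φ(ξ)|² dξ.
Since A² = 1/(λ^3/4), this is the region integral divided by the full normalization integral.
Substituting u = ξ/λ, A² and the length scale cancel in the ratio: P = ∫_{0}^{1.5} u^2·e^(-2·u) du / ∫_{0}^{∞} u^2·e^(-2·u) du.
An antiderivative of u^2·e^(-2·u) is -(2·u^2 + 2·u + 1)·e^(-2·u)/4; evaluating from 0 to 1.5 gives 1/4 - 17·e^(-3)/8, while the full integral is 1/4.
Taking the ratio, P = 0.5768.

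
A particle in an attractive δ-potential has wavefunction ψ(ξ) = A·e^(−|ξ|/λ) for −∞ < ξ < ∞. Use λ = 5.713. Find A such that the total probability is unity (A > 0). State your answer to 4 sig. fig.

A ≈ 0.4184

Require ∫ |ψ|² dξ = 1 over the whole domain.
∫|ψ|² dξ = A²·(λ).
Substituting λ = 5.713 gives A² = 0.17504, so A = 0.41838.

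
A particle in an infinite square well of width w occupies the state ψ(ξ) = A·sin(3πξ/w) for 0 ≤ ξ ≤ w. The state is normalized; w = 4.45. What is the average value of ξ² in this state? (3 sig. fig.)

⟨ξ^2⟩ ≈ 6.49

By definition ⟨ξ²⟩ = ∫ ξ^2 |ψ(ξ)|² dξ.
Evaluating both integrals, ⟨ξ²⟩ = -w^2/(18·π^2) + w^2/3.
With w = 4.45, ⟨ξ^2⟩ = 6.489.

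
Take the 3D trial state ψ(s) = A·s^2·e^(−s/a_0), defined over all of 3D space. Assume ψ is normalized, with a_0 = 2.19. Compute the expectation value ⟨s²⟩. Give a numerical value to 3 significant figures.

The expectation value is the |ψ|²-weighted average of s^2: ∫ s^2|ψ|² 4πs² ds.
Recall ∫₀^∞ s^m e^(−s/β) ds = m!·β^(m+1), the ratio of the moment integral to the normalization integral gives ⟨s²⟩ = 14·a_0^2.
Putting a_0 = 2.19 gives 67.15.

⟨s^2⟩ ≈ 67.1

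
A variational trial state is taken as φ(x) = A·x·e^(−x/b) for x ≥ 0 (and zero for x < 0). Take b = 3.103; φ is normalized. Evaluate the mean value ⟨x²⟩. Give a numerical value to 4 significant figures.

⟨x^2⟩ ≈ 28.89

⟨x²⟩ = ∫ x^2 |φ|² dx over the full domain.
Recall ∫₀^∞ x^m e^(−x/β) dx = m!·β^(m+1), evaluating both integrals, ⟨x²⟩ = 3·b^2.
With b = 3.103, ⟨x^2⟩ = 28.886.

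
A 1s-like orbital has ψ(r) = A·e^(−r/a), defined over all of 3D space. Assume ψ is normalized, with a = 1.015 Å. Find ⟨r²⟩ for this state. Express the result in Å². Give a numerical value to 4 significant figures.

⟨r^2⟩ ≈ 3.091 Å^2

The expectation value is the |ψ|²-weighted average of r^2: ∫ r^2|ψ|² 4πr² dr.
Recall ∫₀^∞ r^m e^(−r/β) dr = m!·β^(m+1), the ratio of the moment integral to the normalization integral gives ⟨r²⟩ = 3·a^2.
Putting a = 1.015 gives 3.0907.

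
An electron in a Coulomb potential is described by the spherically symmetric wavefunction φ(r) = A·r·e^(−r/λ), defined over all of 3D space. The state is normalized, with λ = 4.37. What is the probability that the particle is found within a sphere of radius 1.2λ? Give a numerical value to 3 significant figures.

P ≈ 0.0959

P = ∫ |φ|² 4πr² dr over r ≤ 1.2λ.
The full normalization integral is A²·[3·π·λ^5] = 1, fixing A².
Let u = r/λ; then A², 4π and the length scale all cancel, so P = ∫_{0}^{1.2} u^4·e^(-2·u) du ÷ ∫_{0}^{∞} u^4·e^(-2·u) du.
With ∫ u^4·e^(-2·u) du = -(u^4/2 + u^3 + 3·u^2/2 + 3·u/2 + 3/4)·e^(-2·u) + C, the region integral is ≈ 0.071901 and the full one is 3/4.
Taking the ratio yields P = 0.09587.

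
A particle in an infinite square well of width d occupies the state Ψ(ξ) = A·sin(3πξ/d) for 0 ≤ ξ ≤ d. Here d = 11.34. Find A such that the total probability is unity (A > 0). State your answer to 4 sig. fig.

We need A² ∫|f|² dξ = 1, taking the integral from 0 to d.
Using sin²θ = (1 − cos 2θ)/2, ∫|Ψ|² dξ = A²·(d/2).
So A² = (d/2)^(−1).
Plugging in d = 11.34 yields A = 0.41996.

A ≈ 0.4200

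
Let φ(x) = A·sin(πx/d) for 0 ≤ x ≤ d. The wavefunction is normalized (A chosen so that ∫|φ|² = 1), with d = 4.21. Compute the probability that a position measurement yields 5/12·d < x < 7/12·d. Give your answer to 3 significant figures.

P ≈ 0.326

The probability is P = ∫ |φ|² dx over [5/12·d, 7/12·d].
The normalization integral ∫|φ|²dx over the whole domain equals d/2·A², and A² cancels in the ratio.
Substituting u = x/d, A² and the length scale cancel in the ratio: P = ∫_{5/12}^{7/12} sin(π·u)^2 du / ∫_{0}^{1} sin(π·u)^2 du.
Using ∫ sin(π·u)^2 du = u/2 - sin(2·π·u)/(4·π), the numerator is 1/(4·π) + 1/12 and the denominator is 1/2.
Evaluating gives P = (3 + π)/(6·π).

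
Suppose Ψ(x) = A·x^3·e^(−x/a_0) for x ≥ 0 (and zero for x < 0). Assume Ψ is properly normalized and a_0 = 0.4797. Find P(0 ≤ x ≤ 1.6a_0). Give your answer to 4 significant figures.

P = ∫_{0}^{1.6a_0} |Ψ(x)|² dx.
With A² fixed by ∫|Ψ|² = 1, i.e. A² = (45·a_0^7/8)^(−1), substitute and integrate.
In terms of u = x/a_0 (A² and the length scale cancel between numerator and denominator), P = [∫_{0}^{1.6} u^6·e^(-2·u) du] / [∫_{0}^{∞} u^6·e^(-2·u) du].
Using ∫ u^6·e^(-2·u) du = -(4·u^6 + 12·u^5 + 30·u^4 + 60·u^3 + 90·u^2 + 90·u + 45)·e^(-2·u)/8, the numerator is ≈ 0.250982 and the denominator is 45/8.
Taking the ratio, P = 0.044619.

P ≈ 0.04462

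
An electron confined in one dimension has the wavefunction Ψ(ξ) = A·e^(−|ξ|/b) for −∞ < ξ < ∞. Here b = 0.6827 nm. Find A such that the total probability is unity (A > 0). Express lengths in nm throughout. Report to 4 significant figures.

A ≈ 1.210 nm^(-1/2)

Normalization requires ∫|Ψ|² dξ = 1, integrated from −∞ to ∞.
Using ∫₀^∞ ξⁿ e^(−αξ) dξ = n!/αⁿ⁺¹, with Ψ = A·e^(−|ξ|/b), the integral evaluates to A²·[b].
Hence A² = 1/[b].
Plugging in b = 0.6827 yields A = 1.2103.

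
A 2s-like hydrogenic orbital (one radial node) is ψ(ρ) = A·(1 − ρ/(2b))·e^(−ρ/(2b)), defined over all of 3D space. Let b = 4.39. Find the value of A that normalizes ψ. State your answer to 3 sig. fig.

Normalization requires ∫|ψ|² 4πρ² dρ = 1, integrated from 0 to ∞.
In 3D with spherical symmetry the volume element is 4πρ² dρ.
∫|ψ|² 4πρ² dρ = A²·(8·π·b^3).
Setting this equal to 1 gives A² = 1/(8·π·b^3).
Plugging in b = 4.39 yields A = 0.02169.

A ≈ 0.0217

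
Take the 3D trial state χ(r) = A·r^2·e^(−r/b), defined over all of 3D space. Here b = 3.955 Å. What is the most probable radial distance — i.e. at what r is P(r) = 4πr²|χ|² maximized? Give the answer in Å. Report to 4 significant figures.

r ≈ 11.87 Å

The maximum of P(r) = 4πr²|χ|² occurs where its derivative vanishes.
This gives r = 3·b.
With b = 3.955, the most probable radial distance is 11.865 Å.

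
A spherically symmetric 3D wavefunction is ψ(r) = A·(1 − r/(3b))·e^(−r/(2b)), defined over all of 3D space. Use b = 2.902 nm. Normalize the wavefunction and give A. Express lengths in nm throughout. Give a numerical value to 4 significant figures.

A ≈ 0.06989 nm^(-3/2)

Require ∫ |ψ|² 4πr² dr = 1 over the whole domain.
(Spherical symmetry: dV = 4πr² dr.)
Using ∫₀^∞ rⁿ e^(−αr) dr = n!/αⁿ⁺¹, ∫|ψ|² 4πr² dr = A²·(8·π·b^3/3).
With b = 2.902: A² = 0.0048842 and A = 0.069887.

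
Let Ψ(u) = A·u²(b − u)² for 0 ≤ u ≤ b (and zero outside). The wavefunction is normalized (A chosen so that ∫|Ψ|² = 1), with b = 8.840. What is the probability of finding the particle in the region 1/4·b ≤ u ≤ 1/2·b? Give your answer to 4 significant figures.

P = ∫_{1/4·b}^{1/2·b} |Ψ(u)|² du.
With A² fixed by ∫|Ψ|² = 1, i.e. A² = (b^9/630)^(−1), substitute and integrate.
In terms of t = u/b (A² and the length scale cancel between numerator and denominator), P = [∫_{1/4}^{1/2} t^4·(1 - t)^4 dt] / [∫_{0}^{1} t^4·(1 - t)^4 dt].
An antiderivative of t^4·(1 - t)^4 is t^5·(70·t^4 - 315·t^3 + 540·t^2 - 420·t + 126)/630; evaluating from 1/4 to 1/2 gives ≈ 0.000715988, while the full integral is 1/630.
Taking the ratio, P = 0.45107.

P ≈ 0.4511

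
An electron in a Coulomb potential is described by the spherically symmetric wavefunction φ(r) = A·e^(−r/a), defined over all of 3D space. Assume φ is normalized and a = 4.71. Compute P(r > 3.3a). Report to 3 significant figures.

P ≈ 0.0400

Integrate the radial probability density 4πr²|φ|² over r > 3.3a.
A² is fixed by ∫₀^∞ 4πr²|φ|² dr = 1, i.e. A² = (π·a^3)^(−1).
Let u = r/a; then A², 4π and the length scale all cancel, so P = ∫_{3.3}^{∞} u^2·e^(-2·u) du ÷ ∫_{0}^{∞} u^2·e^(-2·u) du.
Using ∫ u^2·e^(-2·u) du = -(2·u^2 + 2·u + 1)·e^(-2·u)/4, the numerator is 1469·e^(-33/5)/200 and the denominator is 1/4.
This evaluates to P = 0.03997.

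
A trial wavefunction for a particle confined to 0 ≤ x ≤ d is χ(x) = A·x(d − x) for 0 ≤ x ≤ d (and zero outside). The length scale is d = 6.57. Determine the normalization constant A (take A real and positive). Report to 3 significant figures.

A ≈ 0.0495

Require ∫ |χ|² dx = 1 over the whole domain.
Expanding the polynomial and integrating term by term, with χ = A·x(d − x), the integral evaluates to A²·[d^5/30].
So A² = (d^5/30)^(−1).
With d = 6.57: A² = 0.002451 and A = 0.04950.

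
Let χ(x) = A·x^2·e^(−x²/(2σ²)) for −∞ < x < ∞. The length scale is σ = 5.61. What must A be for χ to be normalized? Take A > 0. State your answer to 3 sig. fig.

A ≈ 0.0116

The normalization condition is ∫|χ|² dx = 1 from −∞ to ∞.
Differentiating ∫e^(−αx²) dx = √(π/α) under α to get the higher moments, carrying out the integral gives A² · 3·√(π)·σ^5/4.
Substituting σ = 5.61 gives A² = 0.0001354, so A = 0.01164.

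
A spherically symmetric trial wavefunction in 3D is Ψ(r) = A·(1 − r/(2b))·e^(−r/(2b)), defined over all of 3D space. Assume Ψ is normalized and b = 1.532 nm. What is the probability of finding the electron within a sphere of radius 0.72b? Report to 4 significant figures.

With dV = 4πr²dr, the probability is ∫|Ψ|² dV over r ≤ 0.72b.
Normalization gives A² = 1/(8·π·b^3).
Let u = r/b; then A², 4π and the length scale all cancel, so P = ∫_{0}^{0.72} u^2·(1 - u/2)^2·e^(-u) du ÷ ∫_{0}^{∞} u^2·(1 - u/2)^2·e^(-u) du.
With ∫ u^2·(1 - u/2)^2·e^(-u) du = -(u^4/4 + u^2 + 2·u + 2)·e^(-u) + C, the region integral is ≈ 0.0405376 and the full one is 2.
This evaluates to P = 0.020269.

P ≈ 0.02027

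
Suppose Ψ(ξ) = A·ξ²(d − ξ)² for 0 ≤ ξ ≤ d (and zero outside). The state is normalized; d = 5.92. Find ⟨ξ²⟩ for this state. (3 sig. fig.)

⟨ξ²⟩ = ∫ ξ^2 |Ψ|² dξ over the full domain.
The ratio of the moment integral to the normalization integral gives ⟨ξ²⟩ = 3·d^2/11.
With d = 5.92, ⟨ξ^2⟩ = 9.558.

⟨ξ^2⟩ ≈ 9.56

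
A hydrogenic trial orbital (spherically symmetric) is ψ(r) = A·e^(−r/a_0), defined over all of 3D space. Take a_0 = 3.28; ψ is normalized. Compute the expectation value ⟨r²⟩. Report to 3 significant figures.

⟨r^2⟩ ≈ 32.3

The expectation value is the |ψ|²-weighted average of r^2: ∫ r^2|ψ|² 4πr² dr.
Since the A² factors cancel between numerator and denominator, ⟨r²⟩ = 3·a_0^2.
Putting a_0 = 3.28 gives 32.28.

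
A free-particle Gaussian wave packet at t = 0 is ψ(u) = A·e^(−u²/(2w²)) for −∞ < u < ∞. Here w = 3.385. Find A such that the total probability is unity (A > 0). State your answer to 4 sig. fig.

The normalization condition is ∫|ψ|² du = 1 from −∞ to ∞.
∫|ψ|² du = A²·(√(π)·w).
Plugging in w = 3.385 yields A = 0.40826.

A ≈ 0.4083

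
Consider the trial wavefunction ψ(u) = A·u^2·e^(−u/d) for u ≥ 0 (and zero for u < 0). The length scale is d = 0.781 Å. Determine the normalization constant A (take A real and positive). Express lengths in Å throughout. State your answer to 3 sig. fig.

Normalization requires ∫|ψ|² du = 1, integrated from 0 to ∞.
∫|ψ|² du = A²·(3·d^5/4).
Hence A² = 1/[3·d^5/4].
Plugging in d = 0.781 yields A = 2.142.

A ≈ 2.14 Å^(-5/2)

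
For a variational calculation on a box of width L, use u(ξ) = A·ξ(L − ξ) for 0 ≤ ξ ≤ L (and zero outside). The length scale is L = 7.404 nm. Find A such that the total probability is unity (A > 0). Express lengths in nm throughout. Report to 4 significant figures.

Require ∫ |u|² dξ = 1 over the whole domain.
Carrying out the integral gives A² · L^5/30.
With L = 7.404: A² = 0.0013483 and A = 0.036719.

A ≈ 0.03672 nm^(-5/2)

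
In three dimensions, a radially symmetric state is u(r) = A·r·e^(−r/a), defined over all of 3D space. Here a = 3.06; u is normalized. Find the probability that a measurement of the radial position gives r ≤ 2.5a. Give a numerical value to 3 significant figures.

With dV = 4πr²dr, the probability is ∫|u|² dV over r ≤ 2.5a.
The full normalization integral is A²·[3·π·a^5] = 1, fixing A².
Let t = r/a; then A², 4π and the length scale all cancel, so P = ∫_{0}^{2.5} t^4·e^(-2·t) dt ÷ ∫_{0}^{∞} t^4·e^(-2·t) dt.
An antiderivative of t^4·e^(-2·t) is -(t^4/2 + t^3 + 3·t^2/2 + 3·t/2 + 3/4)·e^(-2·t); evaluating from 0 to 2.5 gives 3/4 - 1569·e^(-5)/32, while the full integral is 3/4.
Taking the ratio yields P = 0.5595.

P ≈ 0.560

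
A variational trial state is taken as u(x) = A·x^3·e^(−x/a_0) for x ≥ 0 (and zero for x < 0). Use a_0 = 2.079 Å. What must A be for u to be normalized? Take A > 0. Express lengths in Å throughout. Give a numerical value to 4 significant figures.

A ≈ 0.03254 Å^(-7/2)

We need A² ∫|f|² dx = 1, taking the integral from 0 to ∞.
Using ∫₀^∞ xⁿ e^(−αx) dx = n!/αⁿ⁺¹, with u = A·x^3·e^(−x/a_0), the integral evaluates to A²·[45·a_0^7/8].
So A² = (45·a_0^7/8)^(−1).
Plugging in a_0 = 2.079 yields A = 0.032542.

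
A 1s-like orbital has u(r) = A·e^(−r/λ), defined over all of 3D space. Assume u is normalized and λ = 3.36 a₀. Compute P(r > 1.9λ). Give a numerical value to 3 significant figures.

P ≈ 0.269

With dV = 4πr²dr, the probability is ∫|u|² dV over r > 1.9λ.
The full normalization integral is A²·[π·λ^3] = 1, fixing A².
Let t = r/λ; then A², 4π and the length scale all cancel, so P = ∫_{1.9}^{∞} t^2·e^(-2·t) dt ÷ ∫_{0}^{∞} t^2·e^(-2·t) dt.
Using ∫ t^2·e^(-2·t) dt = -(2·t^2 + 2·t + 1)·e^(-2·t)/4, the numerator is 601·e^(-19/5)/200 and the denominator is 1/4.
This evaluates to P = 0.2689.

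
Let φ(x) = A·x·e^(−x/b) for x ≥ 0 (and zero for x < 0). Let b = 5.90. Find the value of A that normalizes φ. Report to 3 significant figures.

The normalization condition is ∫|φ|² dx = 1 from 0 to ∞.
With ∫₀^∞ x^2 e^(−αx) dx = 2!/α^3, the integral (without the A² prefactor) comes out to b^3/4.
Setting this equal to 1 gives A² = 1/(b^3/4).
Plugging in b = 5.90 yields A = 0.1396.

A ≈ 0.140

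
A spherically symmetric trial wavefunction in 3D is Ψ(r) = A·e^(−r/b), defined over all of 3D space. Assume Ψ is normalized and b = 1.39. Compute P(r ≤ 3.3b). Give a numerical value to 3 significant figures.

With dV = 4πr²dr, the probability is ∫|Ψ|² dV over r ≤ 3.3b.
The full normalization integral is A²·[π·b^3] = 1, fixing A².
Let u = r/b; then A², 4π and the length scale all cancel, so P = ∫_{0}^{3.3} u^2·e^(-2·u) du ÷ ∫_{0}^{∞} u^2·e^(-2·u) du.
With ∫ u^2·e^(-2·u) du = -(2·u^2 + 2·u + 1)·e^(-2·u)/4 + C, the region integral is 1/4 - 1469·e^(-33/5)/200 and the full one is 1/4.
This evaluates to P = 0.9600.

P ≈ 0.960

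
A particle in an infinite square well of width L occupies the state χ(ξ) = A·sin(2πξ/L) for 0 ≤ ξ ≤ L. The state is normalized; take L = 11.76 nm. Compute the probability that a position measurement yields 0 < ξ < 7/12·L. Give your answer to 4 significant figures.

P ≈ 0.5144

|χ|² is the probability density, so P = ∫_{0}^{7/12·L} |χ|² dξ.
Since A² = 1/(L/2), this is the region integral divided by the full normalization integral.
In terms of u = ξ/L (A² and the length scale cancel between numerator and denominator), P = [∫_{0}^{7/12} sin(2·π·u)^2 du] / [∫_{0}^{1} sin(2·π·u)^2 du].
Using ∫ sin(2·π·u)^2 du = u/2 - sin(4·π·u)/(8·π), the numerator is -√(3)/(16·π) + 7/24 and the denominator is 1/2.
This works out to P = -√(3)/(8·π) + 7/12.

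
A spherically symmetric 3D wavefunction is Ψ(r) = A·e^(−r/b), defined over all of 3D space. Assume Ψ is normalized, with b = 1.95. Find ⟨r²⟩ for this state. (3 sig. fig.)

⟨r^2⟩ ≈ 11.4

By definition ⟨r²⟩ = ∫ r^2 |Ψ(r)|² 4πr² dr.
The ratio of the moment integral to the normalization integral gives ⟨r²⟩ = 3·b^2.
Putting b = 1.95 gives 11.41.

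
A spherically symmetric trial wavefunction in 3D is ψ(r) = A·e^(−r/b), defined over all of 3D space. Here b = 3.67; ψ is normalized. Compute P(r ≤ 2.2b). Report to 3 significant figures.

P ≈ 0.815

P = ∫ |ψ|² 4πr² dr over r ≤ 2.2b.
A² is fixed by ∫₀^∞ 4πr²|ψ|² dr = 1, i.e. A² = (π·b^3)^(−1).
Let u = r/b; then A², 4π and the length scale all cancel, so P = ∫_{0}^{2.2} u^2·e^(-2·u) du ÷ ∫_{0}^{∞} u^2·e^(-2·u) du.
An antiderivative of u^2·e^(-2·u) is -(2·u^2 + 2·u + 1)·e^(-2·u)/4; evaluating from 0 to 2.2 gives 1/4 - 377·e^(-22/5)/100, while the full integral is 1/4.
This evaluates to P = 0.8149.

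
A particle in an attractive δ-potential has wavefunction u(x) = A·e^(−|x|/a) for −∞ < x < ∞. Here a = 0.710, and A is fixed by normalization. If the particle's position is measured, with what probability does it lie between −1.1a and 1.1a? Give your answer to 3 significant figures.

P ≈ 0.889

The probability is P = ∫ |u|² dx over [−1.1a, 1.1a].
Since A² = 1/(a), this is the region integral divided by the full normalization integral.
Both integrals are even about x = 0, so only the x ≥ 0 halves are needed (the factors of 2 cancel). Let t = x/a; then A² and the length scale cancel, so P = ∫_{0}^{1.1} e^(-2·t) dt ÷ ∫_{0}^{∞} e^(-2·t) dt.
An antiderivative of e^(-2·t) is -e^(-2·t)/2; evaluating from 0 to 1.1 gives 1/2 - e^(-11/5)/2, while the full integral is 1/2.
Evaluating gives P = 0.8892.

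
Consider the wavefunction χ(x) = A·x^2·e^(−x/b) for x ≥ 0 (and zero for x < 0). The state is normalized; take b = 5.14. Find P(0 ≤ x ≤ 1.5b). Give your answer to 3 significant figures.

P = ∫_{0}^{1.5b} |χ(x)|² dx.
The normalization integral ∫|χ|²dx over the whole domain equals 3·b^5/4·A², and A² cancels in the ratio.
In terms of u = x/b (A² and the length scale cancel between numerator and denominator), P = [∫_{0}^{1.5} u^4·e^(-2·u) du] / [∫_{0}^{∞} u^4·e^(-2·u) du].
With ∫ u^4·e^(-2·u) du = -(u^4/2 + u^3 + 3·u^2/2 + 3·u/2 + 3/4)·e^(-2·u) + C, the region integral is 3/4 - 393·e^(-3)/32 and the full one is 3/4.
Taking the ratio, P = 0.1847.

P ≈ 0.185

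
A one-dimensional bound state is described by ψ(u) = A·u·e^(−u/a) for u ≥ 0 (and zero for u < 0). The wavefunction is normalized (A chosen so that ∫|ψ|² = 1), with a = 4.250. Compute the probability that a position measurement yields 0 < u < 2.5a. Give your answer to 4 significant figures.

The probability is P = ∫ |ψ|² du over [0, 2.5a].
Since A² = 1/(a^3/4), this is the region integral divided by the full normalization integral.
Let t = u/a; then A² and the length scale cancel, so P = ∫_{0}^{2.5} t^2·e^(-2·t) dt ÷ ∫_{0}^{∞} t^2·e^(-2·t) dt.
With ∫ t^2·e^(-2·t) dt = -(2·t^2 + 2·t + 1)·e^(-2·t)/4 + C, the region integral is 1/4 - 37·e^(-5)/8 and the full one is 1/4.
The result is P = 0.87535.

P ≈ 0.8753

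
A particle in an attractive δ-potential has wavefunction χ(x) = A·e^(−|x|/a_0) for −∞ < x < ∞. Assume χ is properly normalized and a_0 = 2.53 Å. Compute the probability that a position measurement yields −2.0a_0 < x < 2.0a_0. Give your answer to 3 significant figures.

The probability is P = ∫ |χ|² dx over [−2.0a_0, 2.0a_0].
With A² fixed by ∫|χ|² = 1, i.e. A² = (a_0)^(−1), substitute and integrate.
By symmetry take twice the x ≥ 0 contribution in numerator and denominator; the 2's cancel. Let u = x/a_0; then A² and the length scale cancel, so P = ∫_{0}^{2.0} e^(-2·u) du ÷ ∫_{0}^{∞} e^(-2·u) du.
With ∫ e^(-2·u) du = -e^(-2·u)/2 + C, the region integral is 1/2 - e^(-4)/2 and the full one is 1/2.
Evaluating gives P = 0.9817.

P ≈ 0.982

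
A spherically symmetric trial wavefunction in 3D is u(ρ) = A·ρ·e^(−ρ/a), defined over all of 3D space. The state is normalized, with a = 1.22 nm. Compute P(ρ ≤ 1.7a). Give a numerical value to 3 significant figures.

P = ∫ |u|² 4πρ² dρ over ρ ≤ 1.7a.
Normalization gives A² = 1/(3·π·a^5).
Let t = ρ/a; then A², 4π and the length scale all cancel, so P = ∫_{0}^{1.7} t^4·e^(-2·t) dt ÷ ∫_{0}^{∞} t^4·e^(-2·t) dt.
With ∫ t^4·e^(-2·t) dt = -(t^4/2 + t^3 + 3·t^2/2 + 3·t/2 + 3/4)·e^(-2·t) + C, the region integral is ≈ 0.19186 and the full one is 3/4.
Taking the ratio yields P = 0.2558.

P ≈ 0.256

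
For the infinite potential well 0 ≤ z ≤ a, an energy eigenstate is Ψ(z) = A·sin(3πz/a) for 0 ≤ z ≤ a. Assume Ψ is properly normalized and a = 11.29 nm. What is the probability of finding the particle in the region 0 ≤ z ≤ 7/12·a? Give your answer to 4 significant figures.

P ≈ 0.6364

P = ∫_{0}^{7/12·a} |Ψ(z)|² dz.
Since A² = 1/(a/2), this is the region integral divided by the full normalization integral.
In terms of u = z/a (A² and the length scale cancel between numerator and denominator), P = [∫_{0}^{7/12} sin(3·π·u)^2 du] / [∫_{0}^{1} sin(3·π·u)^2 du].
With ∫ sin(3·π·u)^2 du = u/2 - sin(6·π·u)/(12·π) + C, the region integral is 1/(12·π) + 7/24 and the full one is 1/2.
Taking the ratio, P = (2 + 7·π)/(12·π).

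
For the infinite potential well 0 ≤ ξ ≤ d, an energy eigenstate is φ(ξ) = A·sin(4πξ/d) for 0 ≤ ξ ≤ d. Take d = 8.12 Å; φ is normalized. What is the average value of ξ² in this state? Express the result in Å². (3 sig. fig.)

The expectation value is the |φ|²-weighted average of ξ^2: ∫ ξ^2|φ|² dξ.
Using sin²θ = (1 − cos 2θ)/2, the ratio of the moment integral to the normalization integral gives ⟨ξ²⟩ = -d^2/(32·π^2) + d^2/3.
Putting d = 8.12 gives 21.77.

⟨ξ^2⟩ ≈ 21.8 Å^2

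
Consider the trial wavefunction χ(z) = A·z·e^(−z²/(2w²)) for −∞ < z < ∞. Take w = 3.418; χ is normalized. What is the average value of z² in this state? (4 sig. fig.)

⟨z^2⟩ ≈ 17.52

The expectation value is the |χ|²-weighted average of z^2: ∫ z^2|χ|² dz.
Differentiating ∫e^(−αz²) dz = √(π/α) under α to get the higher moments, evaluating both integrals, ⟨z²⟩ = 3·w^2/2.
With w = 3.418, ⟨z^2⟩ = 17.524.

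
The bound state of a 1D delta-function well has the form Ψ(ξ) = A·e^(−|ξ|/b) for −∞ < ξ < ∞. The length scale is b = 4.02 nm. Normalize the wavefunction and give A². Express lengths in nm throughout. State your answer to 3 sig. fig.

A^2 ≈ 0.249 nm^(-1)

Normalization requires ∫|Ψ|² dξ = 1, integrated from −∞ to ∞.
Recall ∫₀^∞ ξ^m e^(−ξ/β) dξ = m!·β^(m+1), the integral (without the A² prefactor) comes out to b.
Hence A² = 1/[b].
With b = 4.02: A² = 0.2488 and A = 0.4988.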